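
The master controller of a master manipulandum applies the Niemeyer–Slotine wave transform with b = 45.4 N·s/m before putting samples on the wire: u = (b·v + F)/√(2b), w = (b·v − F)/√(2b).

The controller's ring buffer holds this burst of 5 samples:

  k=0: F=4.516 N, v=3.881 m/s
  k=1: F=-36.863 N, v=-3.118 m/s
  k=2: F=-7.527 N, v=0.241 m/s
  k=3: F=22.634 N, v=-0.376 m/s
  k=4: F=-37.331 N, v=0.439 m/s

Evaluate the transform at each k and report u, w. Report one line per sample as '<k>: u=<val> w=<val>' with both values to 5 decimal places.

k=0: b·v=45.4×3.881=176.19740; √(2b)=9.52890; u=(176.19740+4.516)/9.52890=18.96476, w=(176.19740−4.516)/9.52890=18.01691
k=1: b·v=45.4×(-3.118)=-141.55720; √(2b)=9.52890; u=(-141.55720+(-36.863))/9.52890=-18.72411, w=(-141.55720−(-36.863))/9.52890=-10.98701
k=2: b·v=45.4×0.241=10.94140; √(2b)=9.52890; u=(10.94140+(-7.527))/9.52890=0.35832, w=(10.94140−(-7.527))/9.52890=1.93815
k=3: b·v=45.4×(-0.376)=-17.07040; √(2b)=9.52890; u=(-17.07040+22.634)/9.52890=0.58387, w=(-17.07040−22.634)/9.52890=-4.16673
k=4: b·v=45.4×0.439=19.93060; √(2b)=9.52890; u=(19.93060+(-37.331))/9.52890=-1.82607, w=(19.93060−(-37.331))/9.52890=6.00925

0: u=18.96476 w=18.01691
1: u=-18.72411 w=-10.98701
2: u=0.35832 w=1.93815
3: u=0.58387 w=-4.16673
4: u=-1.82607 w=6.00925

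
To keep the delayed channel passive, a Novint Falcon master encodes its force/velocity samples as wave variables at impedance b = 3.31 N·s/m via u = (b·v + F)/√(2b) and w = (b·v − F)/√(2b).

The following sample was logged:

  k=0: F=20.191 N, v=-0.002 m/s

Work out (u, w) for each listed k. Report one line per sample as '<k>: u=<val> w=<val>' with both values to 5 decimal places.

k=0: b·v=3.31×(-0.002)=-0.00662; √(2b)=2.57294; u=(-0.00662+20.191)/2.57294=7.84488, w=(-0.00662−20.191)/2.57294=-7.85003

0: u=7.84488 w=-7.85003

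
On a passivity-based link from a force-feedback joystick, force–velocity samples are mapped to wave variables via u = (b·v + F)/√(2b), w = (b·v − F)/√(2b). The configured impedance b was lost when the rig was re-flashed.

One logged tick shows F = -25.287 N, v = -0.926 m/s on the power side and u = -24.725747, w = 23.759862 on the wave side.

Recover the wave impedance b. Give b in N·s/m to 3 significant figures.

u + w = -0.965885;  u + w = √(2b)·v, so √(2b) = -0.965885/(-0.926) = 1.043072.
b = (√(2b))²/2 = 1.088000/2 = 0.544000.
(Check via u − w = 2F/√(2b): u − w = -48.485609, 2F/√(2b) = -48.485611.)

b = 0.544 N·s/m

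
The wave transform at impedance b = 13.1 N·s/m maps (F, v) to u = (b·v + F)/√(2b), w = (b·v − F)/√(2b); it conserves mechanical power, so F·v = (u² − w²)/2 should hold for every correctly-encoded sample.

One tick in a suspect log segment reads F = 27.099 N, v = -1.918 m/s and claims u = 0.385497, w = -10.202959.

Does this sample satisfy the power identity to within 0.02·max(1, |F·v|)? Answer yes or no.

F·v = 27.099×(-1.918) = -51.975882 W.
(u² − w²)/2 = (0.148608 − 104.100372)/2 = -51.975882 W.
|Δ| = 0.000000;  2% of max(1, |F·v|) = 1.039518.

yes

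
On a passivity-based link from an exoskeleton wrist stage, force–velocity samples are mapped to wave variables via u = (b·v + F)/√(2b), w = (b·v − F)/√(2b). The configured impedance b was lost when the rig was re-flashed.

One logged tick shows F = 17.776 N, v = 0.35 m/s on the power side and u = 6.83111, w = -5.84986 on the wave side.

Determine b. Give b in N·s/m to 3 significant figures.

u + w = 0.98125;  u + w = √(2b)·v, so √(2b) = 0.98125/0.35 = 2.80357.
b = (√(2b))²/2 = 7.86001/2 = 3.93001.
(Check via u − w = 2F/√(2b): u − w = 12.68097, 2F/√(2b) = 12.68097.)

b = 3.93 N·s/m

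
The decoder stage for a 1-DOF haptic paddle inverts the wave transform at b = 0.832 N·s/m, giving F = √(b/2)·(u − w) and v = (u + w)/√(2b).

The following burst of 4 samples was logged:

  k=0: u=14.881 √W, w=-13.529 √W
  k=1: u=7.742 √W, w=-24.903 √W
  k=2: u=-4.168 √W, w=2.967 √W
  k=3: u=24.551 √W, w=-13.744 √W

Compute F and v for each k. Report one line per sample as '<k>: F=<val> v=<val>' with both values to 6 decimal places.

0: F=18.323899 v=1.048094
1: F=21.055392 v=-13.303501
2: F=-4.601937 v=-0.931036
3: F=24.699533 v=8.377771

k=0: u−w=28.410000, u+w=1.352000; √(b/2)=0.644981, √(2b)=1.289961; F=0.644981×28.41=18.323899, v=1.352000/1.289961=1.048094
k=1: u−w=32.645000, u+w=-17.161000; √(b/2)=0.644981, √(2b)=1.289961; F=0.644981×32.645=21.055392, v=-17.161000/1.289961=-13.303501
k=2: u−w=-7.135000, u+w=-1.201000; √(b/2)=0.644981, √(2b)=1.289961; F=0.644981×(-7.135)=-4.601937, v=-1.201000/1.289961=-0.931036
k=3: u−w=38.295000, u+w=10.807000; √(b/2)=0.644981, √(2b)=1.289961; F=0.644981×38.295=24.699533, v=10.807000/1.289961=8.377771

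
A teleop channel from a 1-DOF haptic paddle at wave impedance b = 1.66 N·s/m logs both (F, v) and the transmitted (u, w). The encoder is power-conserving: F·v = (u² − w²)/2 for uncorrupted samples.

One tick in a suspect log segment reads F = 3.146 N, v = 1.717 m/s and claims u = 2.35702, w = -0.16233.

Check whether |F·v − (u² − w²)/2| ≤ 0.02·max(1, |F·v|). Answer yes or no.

no

F·v = 3.146×1.717 = 5.4017 W.
(u² − w²)/2 = (5.5555 − 0.0264)/2 = 2.7646 W.
|Δ| = 2.6371;  2% of max(1, |F·v|) = 0.1080.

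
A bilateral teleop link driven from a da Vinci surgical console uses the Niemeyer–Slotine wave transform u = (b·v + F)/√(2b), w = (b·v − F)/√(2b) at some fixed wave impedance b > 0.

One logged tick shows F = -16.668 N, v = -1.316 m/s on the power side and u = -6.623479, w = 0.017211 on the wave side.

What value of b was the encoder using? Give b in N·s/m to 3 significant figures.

u + w = -6.606268;  u + w = √(2b)·v, so √(2b) = -6.606268/(-1.316) = 5.019960.
b = (√(2b))²/2 = 25.200003/2 = 12.600002.
(Check via u − w = 2F/√(2b): u − w = -6.640690, 2F/√(2b) = -6.640690.)

b = 12.6 N·s/m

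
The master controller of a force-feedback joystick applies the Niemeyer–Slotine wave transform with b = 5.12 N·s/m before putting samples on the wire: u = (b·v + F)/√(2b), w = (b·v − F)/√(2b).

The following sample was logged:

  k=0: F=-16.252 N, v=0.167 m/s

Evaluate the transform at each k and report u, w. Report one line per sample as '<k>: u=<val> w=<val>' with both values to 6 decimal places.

k=0: b·v=5.12×0.167=0.855040; √(2b)=3.200000; u=(0.855040+(-16.252))/3.200000=-4.811550, w=(0.855040−(-16.252))/3.200000=5.345950

0: u=-4.811550 w=5.345950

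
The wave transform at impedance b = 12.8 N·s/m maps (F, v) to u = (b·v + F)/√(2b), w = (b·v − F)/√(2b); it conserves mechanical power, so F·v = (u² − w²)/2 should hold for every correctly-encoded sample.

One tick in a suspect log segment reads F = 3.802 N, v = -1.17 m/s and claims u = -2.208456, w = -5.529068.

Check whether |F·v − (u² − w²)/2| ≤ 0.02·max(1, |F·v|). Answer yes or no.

no

F·v = 3.802×(-1.17) = -4.448340 W.
(u² − w²)/2 = (4.877278 − 30.570593)/2 = -12.846658 W.
|Δ| = 8.398318;  2% of max(1, |F·v|) = 0.088967.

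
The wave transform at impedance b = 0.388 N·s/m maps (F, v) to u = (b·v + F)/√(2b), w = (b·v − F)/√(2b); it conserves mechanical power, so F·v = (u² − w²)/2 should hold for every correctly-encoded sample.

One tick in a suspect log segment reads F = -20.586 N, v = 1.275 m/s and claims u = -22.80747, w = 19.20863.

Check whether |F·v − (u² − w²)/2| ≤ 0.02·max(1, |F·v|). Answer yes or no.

no

F·v = (-20.586)×1.275 = -26.2471 W.
(u² − w²)/2 = (520.1807 − 368.9715)/2 = 75.6046 W.
|Δ| = 101.8518;  2% of max(1, |F·v|) = 0.5249.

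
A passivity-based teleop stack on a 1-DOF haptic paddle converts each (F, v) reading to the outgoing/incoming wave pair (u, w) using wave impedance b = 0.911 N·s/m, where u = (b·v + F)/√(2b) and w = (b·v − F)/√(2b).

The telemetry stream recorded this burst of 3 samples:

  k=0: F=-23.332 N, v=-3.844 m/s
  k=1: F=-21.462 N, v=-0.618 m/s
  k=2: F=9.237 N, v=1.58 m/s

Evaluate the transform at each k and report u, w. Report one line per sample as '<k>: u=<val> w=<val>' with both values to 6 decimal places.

0: u=-19.879678 w=14.690990
1: u=-16.317052 w=15.482866
2: u=7.909515 w=-5.776807

k=0: b·v=0.911×(-3.844)=-3.501884; √(2b)=1.349815; u=(-3.501884+(-23.332))/1.349815=-19.879678, w=(-3.501884−(-23.332))/1.349815=14.690990
k=1: b·v=0.911×(-0.618)=-0.562998; √(2b)=1.349815; u=(-0.562998+(-21.462))/1.349815=-16.317052, w=(-0.562998−(-21.462))/1.349815=15.482866
k=2: b·v=0.911×1.58=1.439380; √(2b)=1.349815; u=(1.439380+9.237)/1.349815=7.909515, w=(1.439380−9.237)/1.349815=-5.776807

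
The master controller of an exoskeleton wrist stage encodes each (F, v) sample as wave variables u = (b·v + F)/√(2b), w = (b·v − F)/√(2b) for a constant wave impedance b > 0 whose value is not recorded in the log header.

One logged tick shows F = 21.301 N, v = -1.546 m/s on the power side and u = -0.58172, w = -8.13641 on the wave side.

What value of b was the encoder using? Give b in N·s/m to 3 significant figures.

b = 15.9 N·s/m

u + w = -8.71813;  u + w = √(2b)·v, so √(2b) = -8.71813/(-1.546) = 5.63915.
b = (√(2b))²/2 = 31.80004/2 = 15.90002.
(Check via u − w = 2F/√(2b): u − w = 7.55469, 2F/√(2b) = 7.55468.)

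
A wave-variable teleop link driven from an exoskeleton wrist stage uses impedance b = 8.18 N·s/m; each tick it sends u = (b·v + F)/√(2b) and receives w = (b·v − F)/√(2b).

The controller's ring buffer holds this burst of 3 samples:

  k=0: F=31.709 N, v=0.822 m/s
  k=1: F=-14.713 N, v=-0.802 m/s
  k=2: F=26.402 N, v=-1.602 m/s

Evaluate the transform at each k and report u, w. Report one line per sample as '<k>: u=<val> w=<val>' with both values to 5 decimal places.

k=0: b·v=8.18×0.822=6.72396; √(2b)=4.04475; u=(6.72396+31.709)/4.04475=9.50194, w=(6.72396−31.709)/4.04475=-6.17715
k=1: b·v=8.18×(-0.802)=-6.56036; √(2b)=4.04475; u=(-6.56036+(-14.713))/4.04475=-5.25950, w=(-6.56036−(-14.713))/4.04475=2.01561
k=2: b·v=8.18×(-1.602)=-13.10436; √(2b)=4.04475; u=(-13.10436+26.402)/4.04475=3.28763, w=(-13.10436−26.402)/4.04475=-9.76732

0: u=9.50194 w=-6.17715
1: u=-5.25950 w=2.01561
2: u=3.28763 w=-9.76732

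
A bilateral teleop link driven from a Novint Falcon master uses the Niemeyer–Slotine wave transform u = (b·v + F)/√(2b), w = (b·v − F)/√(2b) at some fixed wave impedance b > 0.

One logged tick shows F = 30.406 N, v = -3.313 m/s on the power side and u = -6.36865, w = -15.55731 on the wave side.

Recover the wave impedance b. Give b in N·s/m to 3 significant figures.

u + w = -21.9260;  u + w = √(2b)·v, so √(2b) = -21.9260/(-3.313) = 6.6182.
b = (√(2b))²/2 = 43.8000/2 = 21.9000.
(Check via u − w = 2F/√(2b): u − w = 9.1887, 2F/√(2b) = 9.1887.)

b = 21.9 N·s/m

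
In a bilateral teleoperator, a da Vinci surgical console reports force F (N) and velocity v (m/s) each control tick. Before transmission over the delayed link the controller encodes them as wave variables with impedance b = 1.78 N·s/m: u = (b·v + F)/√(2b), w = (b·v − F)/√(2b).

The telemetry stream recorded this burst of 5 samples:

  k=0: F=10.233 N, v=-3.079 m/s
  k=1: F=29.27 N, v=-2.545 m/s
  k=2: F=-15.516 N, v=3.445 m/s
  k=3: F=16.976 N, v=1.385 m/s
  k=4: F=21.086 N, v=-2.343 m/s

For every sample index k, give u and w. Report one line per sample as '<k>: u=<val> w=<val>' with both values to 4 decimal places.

k=0: b·v=1.78×(-3.079)=-5.4806; √(2b)=1.8868; u=(-5.4806+10.233)/1.8868=2.5188, w=(-5.4806−10.233)/1.8868=-8.3282
k=1: b·v=1.78×(-2.545)=-4.5301; √(2b)=1.8868; u=(-4.5301+29.27)/1.8868=13.1121, w=(-4.5301−29.27)/1.8868=-17.9140
k=2: b·v=1.78×3.445=6.1321; √(2b)=1.8868; u=(6.1321+(-15.516))/1.8868=-4.9735, w=(6.1321−(-15.516))/1.8868=11.4735
k=3: b·v=1.78×1.385=2.4653; √(2b)=1.8868; u=(2.4653+16.976)/1.8868=10.3039, w=(2.4653−16.976)/1.8868=-7.6907
k=4: b·v=1.78×(-2.343)=-4.1705; √(2b)=1.8868; u=(-4.1705+21.086)/1.8868=8.9652, w=(-4.1705−21.086)/1.8868=-13.3859

0: u=2.5188 w=-8.3282
1: u=13.1121 w=-17.9140
2: u=-4.9735 w=11.4735
3: u=10.3039 w=-7.6907
4: u=8.9652 w=-13.3859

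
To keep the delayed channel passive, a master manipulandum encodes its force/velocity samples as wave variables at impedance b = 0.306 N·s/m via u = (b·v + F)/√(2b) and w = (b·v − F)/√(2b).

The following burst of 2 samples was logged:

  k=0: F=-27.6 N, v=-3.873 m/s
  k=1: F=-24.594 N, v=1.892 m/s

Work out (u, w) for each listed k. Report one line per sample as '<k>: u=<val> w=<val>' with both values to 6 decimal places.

k=0: b·v=0.306×(-3.873)=-1.185138; √(2b)=0.782304; u=(-1.185138+(-27.6))/0.782304=-36.795322, w=(-1.185138−(-27.6))/0.782304=33.765457
k=1: b·v=0.306×1.892=0.578952; √(2b)=0.782304; u=(0.578952+(-24.594))/0.782304=-30.697835, w=(0.578952−(-24.594))/0.782304=32.177955

0: u=-36.795322 w=33.765457
1: u=-30.697835 w=32.177955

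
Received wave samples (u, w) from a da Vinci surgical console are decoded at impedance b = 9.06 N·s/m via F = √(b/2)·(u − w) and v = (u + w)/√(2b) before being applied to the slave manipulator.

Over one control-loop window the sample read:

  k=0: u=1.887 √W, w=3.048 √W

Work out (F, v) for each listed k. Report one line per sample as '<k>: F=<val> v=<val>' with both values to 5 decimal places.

k=0: u−w=-1.16100, u+w=4.93500; √(b/2)=2.12838, √(2b)=4.25676; F=2.12838×(-1.161)=-2.47105, v=4.93500/4.25676=1.15933

0: F=-2.47105 v=1.15933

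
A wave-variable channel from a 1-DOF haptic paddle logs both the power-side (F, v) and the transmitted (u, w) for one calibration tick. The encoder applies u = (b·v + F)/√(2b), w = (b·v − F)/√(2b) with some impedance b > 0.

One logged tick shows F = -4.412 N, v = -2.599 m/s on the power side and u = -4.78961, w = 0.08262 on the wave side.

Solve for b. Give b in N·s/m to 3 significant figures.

b = 1.64 N·s/m

u + w = -4.7070;  u + w = √(2b)·v, so √(2b) = -4.7070/(-2.599) = 1.8111.
b = (√(2b))²/2 = 3.2800/2 = 1.6400.
(Check via u − w = 2F/√(2b): u − w = -4.8722, 2F/√(2b) = -4.8722.)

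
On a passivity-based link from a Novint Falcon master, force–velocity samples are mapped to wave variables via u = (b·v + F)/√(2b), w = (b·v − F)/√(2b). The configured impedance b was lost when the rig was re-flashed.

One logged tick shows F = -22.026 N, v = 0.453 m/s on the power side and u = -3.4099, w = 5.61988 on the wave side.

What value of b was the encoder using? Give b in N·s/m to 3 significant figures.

u + w = 2.2100;  u + w = √(2b)·v, so √(2b) = 2.2100/0.453 = 4.8785.
b = (√(2b))²/2 = 23.8002/2 = 11.9001.
(Check via u − w = 2F/√(2b): u − w = -9.0298, 2F/√(2b) = -9.0297.)

b = 11.9 N·s/m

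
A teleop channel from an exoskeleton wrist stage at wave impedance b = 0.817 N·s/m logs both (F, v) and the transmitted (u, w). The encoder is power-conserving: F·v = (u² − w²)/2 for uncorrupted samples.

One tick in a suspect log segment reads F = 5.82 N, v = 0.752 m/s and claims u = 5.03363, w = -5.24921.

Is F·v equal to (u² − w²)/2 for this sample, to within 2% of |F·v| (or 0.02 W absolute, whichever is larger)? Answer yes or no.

F·v = 5.82×0.752 = 4.3766 W.
(u² − w²)/2 = (25.3374 − 27.5542)/2 = -1.1084 W.
|Δ| = 5.4850;  2% of max(1, |F·v|) = 0.0875.

no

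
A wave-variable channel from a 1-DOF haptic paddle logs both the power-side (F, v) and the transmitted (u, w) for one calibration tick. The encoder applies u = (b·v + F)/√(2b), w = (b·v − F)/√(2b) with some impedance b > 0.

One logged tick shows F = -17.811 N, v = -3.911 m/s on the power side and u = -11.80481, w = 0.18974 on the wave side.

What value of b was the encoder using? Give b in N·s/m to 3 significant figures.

b = 4.41 N·s/m

u + w = -11.6151;  u + w = √(2b)·v, so √(2b) = -11.6151/(-3.911) = 2.9698.
b = (√(2b))²/2 = 8.8200/2 = 4.4100.
(Check via u − w = 2F/√(2b): u − w = -11.9946, 2F/√(2b) = -11.9946.)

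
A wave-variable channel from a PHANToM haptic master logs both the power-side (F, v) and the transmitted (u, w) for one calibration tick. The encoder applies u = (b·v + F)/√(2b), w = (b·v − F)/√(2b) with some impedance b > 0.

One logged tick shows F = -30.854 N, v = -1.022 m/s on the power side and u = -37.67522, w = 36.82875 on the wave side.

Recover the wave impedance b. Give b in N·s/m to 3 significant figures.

u + w = -0.84647;  u + w = √(2b)·v, so √(2b) = -0.84647/(-1.022) = 0.82825.
b = (√(2b))²/2 = 0.68600/2 = 0.34300.
(Check via u − w = 2F/√(2b): u − w = -74.50397, 2F/√(2b) = -74.50421.)

b = 0.343 N·s/m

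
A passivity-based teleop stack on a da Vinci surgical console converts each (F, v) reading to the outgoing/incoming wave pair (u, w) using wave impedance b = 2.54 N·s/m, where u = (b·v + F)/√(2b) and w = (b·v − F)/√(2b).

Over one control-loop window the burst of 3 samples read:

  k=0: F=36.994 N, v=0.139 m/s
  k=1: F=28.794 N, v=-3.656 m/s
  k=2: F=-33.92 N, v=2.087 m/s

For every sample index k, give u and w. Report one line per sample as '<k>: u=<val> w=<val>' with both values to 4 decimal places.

0: u=16.5701 w=-16.2568
1: u=8.6552 w=-16.8954
2: u=-12.6976 w=17.4015

k=0: b·v=2.54×0.139=0.3531; √(2b)=2.2539; u=(0.3531+36.994)/2.2539=16.5701, w=(0.3531−36.994)/2.2539=-16.2568
k=1: b·v=2.54×(-3.656)=-9.2862; √(2b)=2.2539; u=(-9.2862+28.794)/2.2539=8.6552, w=(-9.2862−28.794)/2.2539=-16.8954
k=2: b·v=2.54×2.087=5.3010; √(2b)=2.2539; u=(5.3010+(-33.92))/2.2539=-12.6976, w=(5.3010−(-33.92))/2.2539=17.4015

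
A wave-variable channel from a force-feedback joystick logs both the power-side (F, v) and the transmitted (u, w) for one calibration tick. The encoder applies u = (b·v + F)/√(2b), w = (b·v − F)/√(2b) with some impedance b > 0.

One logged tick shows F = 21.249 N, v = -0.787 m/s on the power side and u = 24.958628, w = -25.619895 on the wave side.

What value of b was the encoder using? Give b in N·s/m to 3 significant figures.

u + w = -0.661267;  u + w = √(2b)·v, so √(2b) = -0.661267/(-0.787) = 0.840238.
b = (√(2b))²/2 = 0.705999/2 = 0.353000.
(Check via u − w = 2F/√(2b): u − w = 50.578523, 2F/√(2b) = 50.578550.)

b = 0.353 N·s/m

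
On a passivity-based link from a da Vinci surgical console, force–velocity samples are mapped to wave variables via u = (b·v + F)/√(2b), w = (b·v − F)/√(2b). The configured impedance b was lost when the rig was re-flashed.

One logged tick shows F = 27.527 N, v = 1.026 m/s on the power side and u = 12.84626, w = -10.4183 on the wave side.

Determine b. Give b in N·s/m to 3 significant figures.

b = 2.8 N·s/m

u + w = 2.42796;  u + w = √(2b)·v, so √(2b) = 2.42796/1.026 = 2.36643.
b = (√(2b))²/2 = 5.60000/2 = 2.80000.
(Check via u − w = 2F/√(2b): u − w = 23.26456, 2F/√(2b) = 23.26455.)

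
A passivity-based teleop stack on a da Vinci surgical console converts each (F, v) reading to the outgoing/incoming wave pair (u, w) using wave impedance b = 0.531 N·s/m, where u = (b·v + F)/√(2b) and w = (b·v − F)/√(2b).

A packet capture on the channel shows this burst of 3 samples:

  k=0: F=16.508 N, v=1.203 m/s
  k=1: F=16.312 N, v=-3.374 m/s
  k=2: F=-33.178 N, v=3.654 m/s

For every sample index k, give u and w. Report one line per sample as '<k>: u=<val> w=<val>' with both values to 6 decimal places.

0: u=16.638748 w=-15.399016
1: u=14.090179 w=-17.567200
2: u=-30.312179 w=34.077749

k=0: b·v=0.531×1.203=0.638793; √(2b)=1.030534; u=(0.638793+16.508)/1.030534=16.638748, w=(0.638793−16.508)/1.030534=-15.399016
k=1: b·v=0.531×(-3.374)=-1.791594; √(2b)=1.030534; u=(-1.791594+16.312)/1.030534=14.090179, w=(-1.791594−16.312)/1.030534=-17.567200
k=2: b·v=0.531×3.654=1.940274; √(2b)=1.030534; u=(1.940274+(-33.178))/1.030534=-30.312179, w=(1.940274−(-33.178))/1.030534=34.077749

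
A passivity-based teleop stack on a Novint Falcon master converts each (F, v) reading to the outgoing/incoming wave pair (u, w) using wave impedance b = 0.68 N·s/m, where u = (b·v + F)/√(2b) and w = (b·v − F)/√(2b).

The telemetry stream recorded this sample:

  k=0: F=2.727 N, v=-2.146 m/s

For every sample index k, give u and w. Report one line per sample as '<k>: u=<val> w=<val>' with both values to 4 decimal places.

0: u=1.0871 w=-3.5897

k=0: b·v=0.68×(-2.146)=-1.4593; √(2b)=1.1662; u=(-1.4593+2.727)/1.1662=1.0871, w=(-1.4593−2.727)/1.1662=-3.5897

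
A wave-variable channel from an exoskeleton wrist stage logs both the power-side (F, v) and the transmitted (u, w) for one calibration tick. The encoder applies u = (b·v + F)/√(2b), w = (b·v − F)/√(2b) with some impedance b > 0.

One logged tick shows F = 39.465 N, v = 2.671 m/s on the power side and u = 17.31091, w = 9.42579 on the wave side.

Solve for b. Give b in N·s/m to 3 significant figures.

u + w = 26.7367;  u + w = √(2b)·v, so √(2b) = 26.7367/2.671 = 10.0100.
b = (√(2b))²/2 = 100.2000/2 = 50.1000.
(Check via u − w = 2F/√(2b): u − w = 7.8851, 2F/√(2b) = 7.8851.)

b = 50.1 N·s/m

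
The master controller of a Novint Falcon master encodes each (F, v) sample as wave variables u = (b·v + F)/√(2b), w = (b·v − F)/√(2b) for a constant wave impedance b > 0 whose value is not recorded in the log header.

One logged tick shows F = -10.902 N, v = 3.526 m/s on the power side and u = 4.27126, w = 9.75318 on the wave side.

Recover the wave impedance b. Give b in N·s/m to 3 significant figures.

b = 7.91 N·s/m

u + w = 14.02444;  u + w = √(2b)·v, so √(2b) = 14.02444/3.526 = 3.97744.
b = (√(2b))²/2 = 15.82000/2 = 7.91000.
(Check via u − w = 2F/√(2b): u − w = -5.48192, 2F/√(2b) = -5.48192.)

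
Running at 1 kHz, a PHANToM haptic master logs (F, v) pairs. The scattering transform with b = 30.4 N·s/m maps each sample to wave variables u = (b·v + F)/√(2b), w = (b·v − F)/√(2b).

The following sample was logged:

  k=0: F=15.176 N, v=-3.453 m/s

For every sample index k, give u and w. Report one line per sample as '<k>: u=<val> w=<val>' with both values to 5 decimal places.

0: u=-11.51599 w=-15.40855

k=0: b·v=30.4×(-3.453)=-104.97120; √(2b)=7.79744; u=(-104.97120+15.176)/7.79744=-11.51599, w=(-104.97120−15.176)/7.79744=-15.40855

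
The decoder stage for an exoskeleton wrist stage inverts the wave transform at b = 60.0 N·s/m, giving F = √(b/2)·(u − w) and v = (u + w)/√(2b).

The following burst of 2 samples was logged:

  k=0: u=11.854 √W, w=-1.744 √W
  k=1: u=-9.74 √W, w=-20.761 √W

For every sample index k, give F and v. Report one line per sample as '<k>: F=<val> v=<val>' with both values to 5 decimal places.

0: F=74.47931 v=0.92291
1: F=60.36450 v=-2.78435

k=0: u−w=13.59800, u+w=10.11000; √(b/2)=5.47723, √(2b)=10.95445; F=5.47723×13.598=74.47931, v=10.11000/10.95445=0.92291
k=1: u−w=11.02100, u+w=-30.50100; √(b/2)=5.47723, √(2b)=10.95445; F=5.47723×11.021=60.36450, v=-30.50100/10.95445=-2.78435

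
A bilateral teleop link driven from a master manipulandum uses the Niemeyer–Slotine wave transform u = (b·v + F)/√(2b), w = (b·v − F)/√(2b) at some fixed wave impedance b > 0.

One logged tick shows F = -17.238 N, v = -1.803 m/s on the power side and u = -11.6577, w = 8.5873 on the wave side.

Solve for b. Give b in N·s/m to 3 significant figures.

b = 1.45 N·s/m

u + w = -3.0704;  u + w = √(2b)·v, so √(2b) = -3.0704/(-1.803) = 1.7029.
b = (√(2b))²/2 = 2.9000/2 = 1.4500.
(Check via u − w = 2F/√(2b): u − w = -20.2450, 2F/√(2b) = -20.2450.)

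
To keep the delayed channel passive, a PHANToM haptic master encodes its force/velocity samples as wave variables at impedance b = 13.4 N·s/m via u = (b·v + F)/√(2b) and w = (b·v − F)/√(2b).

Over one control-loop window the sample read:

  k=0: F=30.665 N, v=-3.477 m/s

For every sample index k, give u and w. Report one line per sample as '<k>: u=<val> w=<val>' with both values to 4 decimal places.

0: u=-3.0765 w=-14.9235

k=0: b·v=13.4×(-3.477)=-46.5918; √(2b)=5.1769; u=(-46.5918+30.665)/5.1769=-3.0765, w=(-46.5918−30.665)/5.1769=-14.9235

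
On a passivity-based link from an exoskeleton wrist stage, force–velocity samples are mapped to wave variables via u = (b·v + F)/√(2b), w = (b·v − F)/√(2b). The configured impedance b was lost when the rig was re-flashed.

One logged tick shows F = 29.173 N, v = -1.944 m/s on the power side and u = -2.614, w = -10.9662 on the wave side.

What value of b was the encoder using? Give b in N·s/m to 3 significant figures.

u + w = -13.58020;  u + w = √(2b)·v, so √(2b) = -13.58020/(-1.944) = 6.98570.
b = (√(2b))²/2 = 48.80000/2 = 24.40000.
(Check via u − w = 2F/√(2b): u − w = 8.35220, 2F/√(2b) = 8.35221.)

b = 24.4 N·s/m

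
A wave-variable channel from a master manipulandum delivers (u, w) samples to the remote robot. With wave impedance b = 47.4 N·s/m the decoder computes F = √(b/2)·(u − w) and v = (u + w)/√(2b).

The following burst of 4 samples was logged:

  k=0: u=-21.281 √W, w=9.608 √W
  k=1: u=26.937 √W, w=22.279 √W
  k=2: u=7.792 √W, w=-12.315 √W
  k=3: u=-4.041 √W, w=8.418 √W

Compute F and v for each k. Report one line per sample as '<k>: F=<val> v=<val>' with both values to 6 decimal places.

0: F=-150.375825 v=-1.198887
1: F=22.676376 v=5.054779
2: F=97.886196 v=-0.464539
3: F=-60.653708 v=0.449544

k=0: u−w=-30.889000, u+w=-11.673000; √(b/2)=4.868265, √(2b)=9.736529; F=4.868265×(-30.889)=-150.375825, v=-11.673000/9.736529=-1.198887
k=1: u−w=4.658000, u+w=49.216000; √(b/2)=4.868265, √(2b)=9.736529; F=4.868265×4.658=22.676376, v=49.216000/9.736529=5.054779
k=2: u−w=20.107000, u+w=-4.523000; √(b/2)=4.868265, √(2b)=9.736529; F=4.868265×20.107=97.886196, v=-4.523000/9.736529=-0.464539
k=3: u−w=-12.459000, u+w=4.377000; √(b/2)=4.868265, √(2b)=9.736529; F=4.868265×(-12.459)=-60.653708, v=4.377000/9.736529=0.449544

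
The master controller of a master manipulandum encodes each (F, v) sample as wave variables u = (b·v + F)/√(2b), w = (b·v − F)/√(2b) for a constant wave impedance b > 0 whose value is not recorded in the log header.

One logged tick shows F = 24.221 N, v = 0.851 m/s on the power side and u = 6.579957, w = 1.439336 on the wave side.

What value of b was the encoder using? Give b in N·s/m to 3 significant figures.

u + w = 8.019293;  u + w = √(2b)·v, so √(2b) = 8.019293/0.851 = 9.423376.
b = (√(2b))²/2 = 88.800016/2 = 44.400008.
(Check via u − w = 2F/√(2b): u − w = 5.140621, 2F/√(2b) = 5.140621.)

b = 44.4 N·s/m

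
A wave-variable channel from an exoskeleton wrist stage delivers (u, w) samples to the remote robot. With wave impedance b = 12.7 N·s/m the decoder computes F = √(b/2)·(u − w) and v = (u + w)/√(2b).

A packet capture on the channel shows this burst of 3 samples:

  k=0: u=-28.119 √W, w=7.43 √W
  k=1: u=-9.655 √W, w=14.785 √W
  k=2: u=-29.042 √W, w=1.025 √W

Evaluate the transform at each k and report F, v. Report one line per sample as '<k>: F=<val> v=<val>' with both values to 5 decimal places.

k=0: u−w=-35.54900, u+w=-20.68900; √(b/2)=2.51992, √(2b)=5.03984; F=2.51992×(-35.549)=-89.58066, v=-20.68900/5.03984=-4.10509
k=1: u−w=-24.44000, u+w=5.13000; √(b/2)=2.51992, √(2b)=5.03984; F=2.51992×(-24.44)=-61.58686, v=5.13000/5.03984=1.01789
k=2: u−w=-30.06700, u+w=-28.01700; √(b/2)=2.51992, √(2b)=5.03984; F=2.51992×(-30.067)=-75.76645, v=-28.01700/5.03984=-5.55910

0: F=-89.58066 v=-4.10509
1: F=-61.58686 v=1.01789
2: F=-75.76645 v=-5.55910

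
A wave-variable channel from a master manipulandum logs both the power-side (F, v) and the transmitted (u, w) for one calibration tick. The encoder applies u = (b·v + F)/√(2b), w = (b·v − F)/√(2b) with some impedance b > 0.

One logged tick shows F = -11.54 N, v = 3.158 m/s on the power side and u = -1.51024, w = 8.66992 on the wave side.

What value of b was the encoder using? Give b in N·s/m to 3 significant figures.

b = 2.57 N·s/m

u + w = 7.15968;  u + w = √(2b)·v, so √(2b) = 7.15968/3.158 = 2.26716.
b = (√(2b))²/2 = 5.14000/2 = 2.57000.
(Check via u − w = 2F/√(2b): u − w = -10.18016, 2F/√(2b) = -10.18015.)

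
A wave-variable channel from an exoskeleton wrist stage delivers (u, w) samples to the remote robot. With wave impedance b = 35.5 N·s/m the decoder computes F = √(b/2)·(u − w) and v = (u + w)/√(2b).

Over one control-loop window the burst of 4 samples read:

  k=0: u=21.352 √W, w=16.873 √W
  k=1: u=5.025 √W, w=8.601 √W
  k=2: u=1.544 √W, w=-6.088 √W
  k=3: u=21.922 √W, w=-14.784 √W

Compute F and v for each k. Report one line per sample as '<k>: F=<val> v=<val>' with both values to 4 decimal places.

0: F=18.8704 v=4.5365
1: F=-15.0660 v=1.6171
2: F=32.1542 v=-0.5393
3: F=154.6451 v=0.8471

k=0: u−w=4.4790, u+w=38.2250; √(b/2)=4.2131, √(2b)=8.4261; F=4.2131×4.479=18.8704, v=38.2250/8.4261=4.5365
k=1: u−w=-3.5760, u+w=13.6260; √(b/2)=4.2131, √(2b)=8.4261; F=4.2131×(-3.576)=-15.0660, v=13.6260/8.4261=1.6171
k=2: u−w=7.6320, u+w=-4.5440; √(b/2)=4.2131, √(2b)=8.4261; F=4.2131×7.632=32.1542, v=-4.5440/8.4261=-0.5393
k=3: u−w=36.7060, u+w=7.1380; √(b/2)=4.2131, √(2b)=8.4261; F=4.2131×36.706=154.6451, v=7.1380/8.4261=0.8471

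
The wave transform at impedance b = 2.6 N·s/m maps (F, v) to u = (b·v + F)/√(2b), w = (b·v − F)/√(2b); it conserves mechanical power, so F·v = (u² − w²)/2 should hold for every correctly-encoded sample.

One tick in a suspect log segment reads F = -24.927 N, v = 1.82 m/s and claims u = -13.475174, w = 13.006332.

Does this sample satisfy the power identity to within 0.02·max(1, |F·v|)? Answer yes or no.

F·v = (-24.927)×1.82 = -45.367140 W.
(u² − w²)/2 = (181.580314 − 169.164672)/2 = 6.207821 W.
|Δ| = 51.574961;  2% of max(1, |F·v|) = 0.907343.

no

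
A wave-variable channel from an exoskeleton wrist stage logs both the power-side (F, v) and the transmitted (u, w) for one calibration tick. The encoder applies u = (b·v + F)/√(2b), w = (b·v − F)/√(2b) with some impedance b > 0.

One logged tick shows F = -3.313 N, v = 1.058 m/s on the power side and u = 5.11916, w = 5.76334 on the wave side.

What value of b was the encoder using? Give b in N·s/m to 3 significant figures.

u + w = 10.88250;  u + w = √(2b)·v, so √(2b) = 10.88250/1.058 = 10.28592.
b = (√(2b))²/2 = 105.80008/2 = 52.90004.
(Check via u − w = 2F/√(2b): u − w = -0.64418, 2F/√(2b) = -0.64418.)

b = 52.9 N·s/m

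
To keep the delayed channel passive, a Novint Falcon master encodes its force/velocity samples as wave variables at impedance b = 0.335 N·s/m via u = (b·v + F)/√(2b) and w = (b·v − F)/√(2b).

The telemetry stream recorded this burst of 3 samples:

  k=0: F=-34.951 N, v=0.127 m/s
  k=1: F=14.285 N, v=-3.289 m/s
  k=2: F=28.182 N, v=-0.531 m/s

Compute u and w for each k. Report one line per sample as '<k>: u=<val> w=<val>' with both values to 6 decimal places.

0: u=-42.647466 w=42.751419
1: u=16.105824 w=-18.797986
2: u=34.212472 w=-34.647114

k=0: b·v=0.335×0.127=0.042545; √(2b)=0.818535; u=(0.042545+(-34.951))/0.818535=-42.647466, w=(0.042545−(-34.951))/0.818535=42.751419
k=1: b·v=0.335×(-3.289)=-1.101815; √(2b)=0.818535; u=(-1.101815+14.285)/0.818535=16.105824, w=(-1.101815−14.285)/0.818535=-18.797986
k=2: b·v=0.335×(-0.531)=-0.177885; √(2b)=0.818535; u=(-0.177885+28.182)/0.818535=34.212472, w=(-0.177885−28.182)/0.818535=-34.647114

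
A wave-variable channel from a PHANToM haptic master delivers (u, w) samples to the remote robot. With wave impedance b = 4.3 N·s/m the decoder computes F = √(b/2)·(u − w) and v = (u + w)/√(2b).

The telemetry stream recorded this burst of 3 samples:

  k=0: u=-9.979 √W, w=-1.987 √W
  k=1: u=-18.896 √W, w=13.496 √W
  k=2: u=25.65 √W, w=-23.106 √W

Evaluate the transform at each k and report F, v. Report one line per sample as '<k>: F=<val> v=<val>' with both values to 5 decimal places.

k=0: u−w=-7.99200, u+w=-11.96600; √(b/2)=1.46629, √(2b)=2.93258; F=1.46629×(-7.992)=-11.71857, v=-11.96600/2.93258=-4.08037
k=1: u−w=-32.39200, u+w=-5.40000; √(b/2)=1.46629, √(2b)=2.93258; F=1.46629×(-32.392)=-47.49600, v=-5.40000/2.93258=-1.84138
k=2: u−w=48.75600, u+w=2.54400; √(b/2)=1.46629, √(2b)=2.93258; F=1.46629×48.756=71.49033, v=2.54400/2.93258=0.86750

0: F=-11.71857 v=-4.08037
1: F=-47.49600 v=-1.84138
2: F=71.49033 v=0.86750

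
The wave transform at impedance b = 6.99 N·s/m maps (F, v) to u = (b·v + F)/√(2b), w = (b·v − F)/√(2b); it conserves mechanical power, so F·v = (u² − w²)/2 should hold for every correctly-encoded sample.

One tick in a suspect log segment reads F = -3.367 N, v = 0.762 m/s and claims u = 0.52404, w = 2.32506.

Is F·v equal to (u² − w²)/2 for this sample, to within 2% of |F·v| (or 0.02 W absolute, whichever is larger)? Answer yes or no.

F·v = (-3.367)×0.762 = -2.5657 W.
(u² − w²)/2 = (0.2746 − 5.4059)/2 = -2.5656 W.
|Δ| = 0.0000;  2% of max(1, |F·v|) = 0.0513.

yes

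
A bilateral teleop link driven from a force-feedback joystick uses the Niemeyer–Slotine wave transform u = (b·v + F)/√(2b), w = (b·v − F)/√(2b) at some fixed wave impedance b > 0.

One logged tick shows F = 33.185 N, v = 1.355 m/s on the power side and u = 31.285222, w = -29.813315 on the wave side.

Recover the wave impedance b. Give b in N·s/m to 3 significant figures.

u + w = 1.471907;  u + w = √(2b)·v, so √(2b) = 1.471907/1.355 = 1.086278.
b = (√(2b))²/2 = 1.180000/2 = 0.590000.
(Check via u − w = 2F/√(2b): u − w = 61.098537, 2F/√(2b) = 61.098527.)

b = 0.59 N·s/m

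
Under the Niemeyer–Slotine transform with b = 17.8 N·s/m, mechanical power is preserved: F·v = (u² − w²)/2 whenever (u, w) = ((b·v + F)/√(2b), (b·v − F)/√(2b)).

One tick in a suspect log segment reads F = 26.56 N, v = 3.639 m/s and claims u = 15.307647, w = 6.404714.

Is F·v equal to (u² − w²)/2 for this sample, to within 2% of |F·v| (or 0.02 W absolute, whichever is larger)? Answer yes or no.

yes

F·v = 26.56×3.639 = 96.651840 W.
(u² − w²)/2 = (234.324057 − 41.020361)/2 = 96.651848 W.
|Δ| = 0.000008;  2% of max(1, |F·v|) = 1.933037.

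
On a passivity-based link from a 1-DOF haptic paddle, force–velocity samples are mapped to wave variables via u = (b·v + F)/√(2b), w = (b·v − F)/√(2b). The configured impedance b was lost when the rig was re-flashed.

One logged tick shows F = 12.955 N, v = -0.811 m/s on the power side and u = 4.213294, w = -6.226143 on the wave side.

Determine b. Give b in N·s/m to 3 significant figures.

b = 3.08 N·s/m

u + w = -2.012849;  u + w = √(2b)·v, so √(2b) = -2.012849/(-0.811) = 2.481935.
b = (√(2b))²/2 = 6.160000/2 = 3.080000.
(Check via u − w = 2F/√(2b): u − w = 10.439437, 2F/√(2b) = 10.439437.)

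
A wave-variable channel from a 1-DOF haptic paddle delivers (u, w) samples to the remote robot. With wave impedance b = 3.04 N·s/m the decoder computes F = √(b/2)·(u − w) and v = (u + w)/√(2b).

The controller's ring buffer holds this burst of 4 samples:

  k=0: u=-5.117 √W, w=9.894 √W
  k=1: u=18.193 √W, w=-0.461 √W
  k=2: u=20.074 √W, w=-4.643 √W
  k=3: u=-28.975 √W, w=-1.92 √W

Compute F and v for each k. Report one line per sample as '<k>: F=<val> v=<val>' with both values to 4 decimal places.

0: F=-18.5068 v=1.9373
1: F=22.9982 v=7.1913
2: F=30.4732 v=6.2581
3: F=-33.3556 v=-12.5296

k=0: u−w=-15.0110, u+w=4.7770; √(b/2)=1.2329, √(2b)=2.4658; F=1.2329×(-15.011)=-18.5068, v=4.7770/2.4658=1.9373
k=1: u−w=18.6540, u+w=17.7320; √(b/2)=1.2329, √(2b)=2.4658; F=1.2329×18.654=22.9982, v=17.7320/2.4658=7.1913
k=2: u−w=24.7170, u+w=15.4310; √(b/2)=1.2329, √(2b)=2.4658; F=1.2329×24.717=30.4732, v=15.4310/2.4658=6.2581
k=3: u−w=-27.0550, u+w=-30.8950; √(b/2)=1.2329, √(2b)=2.4658; F=1.2329×(-27.055)=-33.3556, v=-30.8950/2.4658=-12.5296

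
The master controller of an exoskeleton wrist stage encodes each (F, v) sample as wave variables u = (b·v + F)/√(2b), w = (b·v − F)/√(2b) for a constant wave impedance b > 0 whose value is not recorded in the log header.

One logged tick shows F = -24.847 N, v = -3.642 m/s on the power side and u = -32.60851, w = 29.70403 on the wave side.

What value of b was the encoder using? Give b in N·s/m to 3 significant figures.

b = 0.318 N·s/m

u + w = -2.90448;  u + w = √(2b)·v, so √(2b) = -2.90448/(-3.642) = 0.79750.
b = (√(2b))²/2 = 0.63600/2 = 0.31800.
(Check via u − w = 2F/√(2b): u − w = -62.31254, 2F/√(2b) = -62.31255.)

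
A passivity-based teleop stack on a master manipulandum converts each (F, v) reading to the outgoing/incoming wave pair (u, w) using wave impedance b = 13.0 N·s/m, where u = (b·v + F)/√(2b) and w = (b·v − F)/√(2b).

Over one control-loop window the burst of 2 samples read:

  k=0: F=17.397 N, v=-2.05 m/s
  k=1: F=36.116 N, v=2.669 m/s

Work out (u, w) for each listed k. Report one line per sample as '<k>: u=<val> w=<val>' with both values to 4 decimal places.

k=0: b·v=13.0×(-2.05)=-26.6500; √(2b)=5.0990; u=(-26.6500+17.397)/5.0990=-1.8147, w=(-26.6500−17.397)/5.0990=-8.6383
k=1: b·v=13.0×2.669=34.6970; √(2b)=5.0990; u=(34.6970+36.116)/5.0990=13.8876, w=(34.6970−36.116)/5.0990=-0.2783

0: u=-1.8147 w=-8.6383
1: u=13.8876 w=-0.2783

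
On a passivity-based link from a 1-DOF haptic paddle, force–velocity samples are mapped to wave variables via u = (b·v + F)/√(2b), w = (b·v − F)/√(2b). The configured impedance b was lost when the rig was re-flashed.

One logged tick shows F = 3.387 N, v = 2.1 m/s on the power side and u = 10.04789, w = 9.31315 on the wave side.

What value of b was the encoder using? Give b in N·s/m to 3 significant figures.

b = 42.5 N·s/m

u + w = 19.36104;  u + w = √(2b)·v, so √(2b) = 19.36104/2.1 = 9.21954.
b = (√(2b))²/2 = 84.99997/2 = 42.49999.
(Check via u − w = 2F/√(2b): u − w = 0.73474, 2F/√(2b) = 0.73474.)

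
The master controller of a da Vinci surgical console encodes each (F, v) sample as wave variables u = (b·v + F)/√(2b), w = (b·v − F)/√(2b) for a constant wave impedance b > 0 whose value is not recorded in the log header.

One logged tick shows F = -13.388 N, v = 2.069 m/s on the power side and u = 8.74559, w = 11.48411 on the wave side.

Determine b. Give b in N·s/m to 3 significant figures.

u + w = 20.22970;  u + w = √(2b)·v, so √(2b) = 20.22970/2.069 = 9.77753.
b = (√(2b))²/2 = 95.60000/2 = 47.80000.
(Check via u − w = 2F/√(2b): u − w = -2.73852, 2F/√(2b) = -2.73853.)

b = 47.8 N·s/m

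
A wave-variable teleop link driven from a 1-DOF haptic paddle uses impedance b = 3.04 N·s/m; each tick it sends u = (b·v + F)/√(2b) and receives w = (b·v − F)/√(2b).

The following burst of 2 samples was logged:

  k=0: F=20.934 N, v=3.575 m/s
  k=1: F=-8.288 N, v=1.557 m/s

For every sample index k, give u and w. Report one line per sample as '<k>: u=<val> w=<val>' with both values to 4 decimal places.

k=0: b·v=3.04×3.575=10.8680; √(2b)=2.4658; u=(10.8680+20.934)/2.4658=12.8974, w=(10.8680−20.934)/2.4658=-4.0823
k=1: b·v=3.04×1.557=4.7333; √(2b)=2.4658; u=(4.7333+(-8.288))/2.4658=-1.4416, w=(4.7333−(-8.288))/2.4658=5.2808

0: u=12.8974 w=-4.0823
1: u=-1.4416 w=5.2808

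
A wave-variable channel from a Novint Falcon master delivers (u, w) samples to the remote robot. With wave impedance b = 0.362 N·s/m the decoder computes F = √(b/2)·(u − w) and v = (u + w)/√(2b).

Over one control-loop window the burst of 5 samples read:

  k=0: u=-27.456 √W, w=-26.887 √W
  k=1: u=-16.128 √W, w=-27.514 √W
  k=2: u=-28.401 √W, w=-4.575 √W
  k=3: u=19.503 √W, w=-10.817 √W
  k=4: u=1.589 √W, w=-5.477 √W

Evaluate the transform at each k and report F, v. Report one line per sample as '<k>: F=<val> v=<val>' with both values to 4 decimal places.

k=0: u−w=-0.5690, u+w=-54.3430; √(b/2)=0.4254, √(2b)=0.8509; F=0.4254×(-0.569)=-0.2421, v=-54.3430/0.8509=-63.8667
k=1: u−w=11.3860, u+w=-43.6420; √(b/2)=0.4254, √(2b)=0.8509; F=0.4254×11.386=4.8441, v=-43.6420/0.8509=-51.2903
k=2: u−w=-23.8260, u+w=-32.9760; √(b/2)=0.4254, √(2b)=0.8509; F=0.4254×(-23.826)=-10.1366, v=-32.9760/0.8509=-38.7551
k=3: u−w=30.3200, u+w=8.6860; √(b/2)=0.4254, √(2b)=0.8509; F=0.4254×30.32=12.8994, v=8.6860/0.8509=10.2082
k=4: u−w=7.0660, u+w=-3.8880; √(b/2)=0.4254, √(2b)=0.8509; F=0.4254×7.066=3.0062, v=-3.8880/0.8509=-4.5694

0: F=-0.2421 v=-63.8667
1: F=4.8441 v=-51.2903
2: F=-10.1366 v=-38.7551
3: F=12.8994 v=10.2082
4: F=3.0062 v=-4.5694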